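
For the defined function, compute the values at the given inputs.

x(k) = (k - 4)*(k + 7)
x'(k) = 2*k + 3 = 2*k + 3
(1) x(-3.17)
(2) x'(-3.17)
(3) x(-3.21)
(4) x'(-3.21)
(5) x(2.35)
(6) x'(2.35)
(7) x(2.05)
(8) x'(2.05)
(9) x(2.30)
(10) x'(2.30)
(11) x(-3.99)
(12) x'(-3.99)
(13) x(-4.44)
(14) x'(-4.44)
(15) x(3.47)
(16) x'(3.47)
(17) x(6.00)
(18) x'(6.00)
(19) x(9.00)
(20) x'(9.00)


(1) = -27.46
(2) = -3.34
(3) = -27.33
(4) = -3.42
(5) = -15.43
(6) = 7.70
(7) = -17.65
(8) = 7.10
(9) = -15.81
(10) = 7.60
(11) = -24.05
(12) = -4.98
(13) = -21.61
(14) = -5.88
(15) = -5.55
(16) = 9.94
(17) = 26.00
(18) = 15.00
(19) = 80.00
(20) = 21.00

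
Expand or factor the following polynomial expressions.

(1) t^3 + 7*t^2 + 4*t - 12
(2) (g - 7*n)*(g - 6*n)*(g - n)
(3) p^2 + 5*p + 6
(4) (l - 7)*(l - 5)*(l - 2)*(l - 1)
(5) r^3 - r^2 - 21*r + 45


(1) = (t - 1)*(t + 2)*(t + 6)
(2) = g^3 - 14*g^2*n + 55*g*n^2 - 42*n^3
(3) = (p + 2)*(p + 3)
(4) = l^4 - 15*l^3 + 73*l^2 - 129*l + 70
(5) = (r - 3)^2*(r + 5)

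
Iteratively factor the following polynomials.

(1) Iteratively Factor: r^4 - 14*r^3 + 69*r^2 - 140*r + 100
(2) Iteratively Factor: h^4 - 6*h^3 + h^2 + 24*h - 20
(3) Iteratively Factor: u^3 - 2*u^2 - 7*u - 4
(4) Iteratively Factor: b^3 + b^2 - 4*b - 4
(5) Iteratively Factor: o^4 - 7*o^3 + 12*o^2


(1) = (r - 2)*(r^3 - 12*r^2 + 45*r - 50) = (r - 5)*(r - 2)*(r^2 - 7*r + 10) = (r - 5)*(r - 2)^2*(r - 5)
(2) = (h - 1)*(h^3 - 5*h^2 - 4*h + 20) = (h - 1)*(h + 2)*(h^2 - 7*h + 10) = (h - 2)*(h - 1)*(h + 2)*(h - 5)
(3) = (u - 4)*(u^2 + 2*u + 1) = (u - 4)*(u + 1)*(u + 1)
(4) = (b + 1)*(b^2 - 4) = (b - 2)*(b + 1)*(b + 2)
(5) = (o - 3)*(o^3 - 4*o^2) = o*(o - 3)*(o^2 - 4*o) = o^2*(o - 3)*(o - 4)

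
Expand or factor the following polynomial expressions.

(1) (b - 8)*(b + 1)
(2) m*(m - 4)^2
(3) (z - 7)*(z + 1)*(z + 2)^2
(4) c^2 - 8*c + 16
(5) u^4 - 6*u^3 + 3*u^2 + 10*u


(1) = b^2 - 7*b - 8
(2) = m^3 - 8*m^2 + 16*m
(3) = z^4 - 2*z^3 - 27*z^2 - 52*z - 28
(4) = (c - 4)^2
(5) = u*(u - 5)*(u - 2)*(u + 1)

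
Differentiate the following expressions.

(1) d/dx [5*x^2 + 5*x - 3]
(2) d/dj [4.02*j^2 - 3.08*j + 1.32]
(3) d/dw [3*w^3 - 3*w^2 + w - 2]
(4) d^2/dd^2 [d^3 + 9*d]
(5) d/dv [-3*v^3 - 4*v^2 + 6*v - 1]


(1) = 10*x + 5
(2) = 8.04*j - 3.08
(3) = 9*w^2 - 6*w + 1
(4) = 6*d
(5) = -9*v^2 - 8*v + 6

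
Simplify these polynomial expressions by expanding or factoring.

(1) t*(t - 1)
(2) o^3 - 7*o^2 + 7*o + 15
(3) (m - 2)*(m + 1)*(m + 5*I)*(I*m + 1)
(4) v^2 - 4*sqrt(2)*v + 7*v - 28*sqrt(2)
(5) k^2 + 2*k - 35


(1) = t^2 - t
(2) = (o - 5)*(o - 3)*(o + 1)
(3) = I*m^4 - 4*m^3 - I*m^3 + 4*m^2 + 3*I*m^2 + 8*m - 5*I*m - 10*I
(4) = (v + 7)*(v - 4*sqrt(2))
(5) = (k - 5)*(k + 7)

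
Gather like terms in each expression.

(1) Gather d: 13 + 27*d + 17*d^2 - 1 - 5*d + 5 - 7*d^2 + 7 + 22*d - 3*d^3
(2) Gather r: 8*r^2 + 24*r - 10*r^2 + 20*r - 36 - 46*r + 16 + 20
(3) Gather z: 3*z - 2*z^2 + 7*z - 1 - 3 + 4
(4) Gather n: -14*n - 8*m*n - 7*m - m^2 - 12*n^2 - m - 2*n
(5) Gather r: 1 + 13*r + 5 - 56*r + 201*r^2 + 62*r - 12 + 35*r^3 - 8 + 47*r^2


(1) = -3*d^3 + 10*d^2 + 44*d + 24
(2) = -2*r^2 - 2*r
(3) = -2*z^2 + 10*z
(4) = -m^2 - 8*m - 12*n^2 + n*(-8*m - 16)
(5) = 35*r^3 + 248*r^2 + 19*r - 14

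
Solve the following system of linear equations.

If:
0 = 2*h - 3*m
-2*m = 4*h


Then:
h = 0
m = 0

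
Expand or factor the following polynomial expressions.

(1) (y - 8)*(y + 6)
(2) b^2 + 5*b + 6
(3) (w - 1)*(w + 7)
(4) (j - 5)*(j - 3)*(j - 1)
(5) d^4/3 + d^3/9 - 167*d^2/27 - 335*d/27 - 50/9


(1) = y^2 - 2*y - 48
(2) = (b + 2)*(b + 3)
(3) = w^2 + 6*w - 7
(4) = j^3 - 9*j^2 + 23*j - 15
(5) = (d/3 + 1)*(d - 5)*(d + 2/3)*(d + 5/3)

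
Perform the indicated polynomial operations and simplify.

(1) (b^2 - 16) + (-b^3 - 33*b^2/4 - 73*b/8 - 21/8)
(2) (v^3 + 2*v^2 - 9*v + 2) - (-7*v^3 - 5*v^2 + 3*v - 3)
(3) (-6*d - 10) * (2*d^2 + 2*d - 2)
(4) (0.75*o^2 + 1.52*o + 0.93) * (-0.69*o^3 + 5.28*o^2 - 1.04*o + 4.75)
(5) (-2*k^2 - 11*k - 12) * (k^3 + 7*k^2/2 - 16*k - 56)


(1) = -b^3 - 29*b^2/4 - 73*b/8 - 149/8
(2) = 8*v^3 + 7*v^2 - 12*v + 5
(3) = -12*d^3 - 32*d^2 - 8*d + 20
(4) = -0.5175*o^5 + 2.9112*o^4 + 6.6039*o^3 + 6.8921*o^2 + 6.2528*o + 4.4175
(5) = -2*k^5 - 18*k^4 - 37*k^3/2 + 246*k^2 + 808*k + 672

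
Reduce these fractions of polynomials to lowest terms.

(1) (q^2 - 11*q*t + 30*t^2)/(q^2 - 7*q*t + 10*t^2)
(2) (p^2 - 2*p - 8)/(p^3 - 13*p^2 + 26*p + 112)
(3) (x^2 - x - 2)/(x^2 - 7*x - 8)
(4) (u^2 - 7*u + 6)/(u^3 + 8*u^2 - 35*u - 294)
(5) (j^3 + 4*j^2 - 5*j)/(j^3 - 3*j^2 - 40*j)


(1) = (q - 6*t)/(q - 2*t)
(2) = (p - 4)/(p^2 - 15*p + 56)
(3) = (x - 2)/(x - 8)
(4) = (u - 1)/(u^2 + 14*u + 49)
(5) = (j - 1)/(j - 8)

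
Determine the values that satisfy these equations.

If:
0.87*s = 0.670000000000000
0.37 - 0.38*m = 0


Then:
m = 0.97
s = 0.77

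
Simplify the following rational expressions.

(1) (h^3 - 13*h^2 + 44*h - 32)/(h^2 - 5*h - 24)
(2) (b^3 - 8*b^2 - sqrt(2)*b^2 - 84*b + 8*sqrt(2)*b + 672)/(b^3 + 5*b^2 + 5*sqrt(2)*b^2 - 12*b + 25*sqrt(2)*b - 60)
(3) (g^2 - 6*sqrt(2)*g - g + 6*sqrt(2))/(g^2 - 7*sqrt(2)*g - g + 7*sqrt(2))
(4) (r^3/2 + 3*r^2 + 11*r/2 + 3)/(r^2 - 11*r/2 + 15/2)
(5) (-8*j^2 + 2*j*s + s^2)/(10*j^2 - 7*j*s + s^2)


(1) = (h^2 - 5*h + 4)/(h + 3)
(2) = (b^2 + b*(-7*sqrt(2) - 8) + 56*sqrt(2))/(b^2 + b*(5 - sqrt(2)) - 5*sqrt(2))
(3) = (g - 6*sqrt(2))/(g - 7*sqrt(2))
(4) = (r^3 + 6*r^2 + 11*r + 6)/(2*r^2 - 11*r + 15)
(5) = (4*j + s)/(-5*j + s)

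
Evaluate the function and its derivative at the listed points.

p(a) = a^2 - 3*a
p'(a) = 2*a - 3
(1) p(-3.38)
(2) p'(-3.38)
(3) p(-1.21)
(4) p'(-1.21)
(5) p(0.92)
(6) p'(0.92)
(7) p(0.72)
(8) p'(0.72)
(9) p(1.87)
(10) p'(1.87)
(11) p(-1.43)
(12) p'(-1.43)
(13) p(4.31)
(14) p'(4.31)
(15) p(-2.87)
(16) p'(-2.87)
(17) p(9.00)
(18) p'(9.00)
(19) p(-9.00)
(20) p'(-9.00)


(1) = 21.56
(2) = -9.76
(3) = 5.09
(4) = -5.42
(5) = -1.91
(6) = -1.16
(7) = -1.64
(8) = -1.56
(9) = -2.11
(10) = 0.74
(11) = 6.33
(12) = -5.86
(13) = 5.65
(14) = 5.62
(15) = 16.85
(16) = -8.74
(17) = 54.00
(18) = 15.00
(19) = 108.00
(20) = -21.00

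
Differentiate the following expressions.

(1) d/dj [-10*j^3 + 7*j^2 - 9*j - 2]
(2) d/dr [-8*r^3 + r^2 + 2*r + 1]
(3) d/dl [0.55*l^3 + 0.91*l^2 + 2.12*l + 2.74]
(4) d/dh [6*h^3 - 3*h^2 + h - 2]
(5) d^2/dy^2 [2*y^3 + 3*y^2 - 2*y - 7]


(1) = -30*j^2 + 14*j - 9
(2) = -24*r^2 + 2*r + 2
(3) = 1.65*l^2 + 1.82*l + 2.12
(4) = 18*h^2 - 6*h + 1
(5) = 12*y + 6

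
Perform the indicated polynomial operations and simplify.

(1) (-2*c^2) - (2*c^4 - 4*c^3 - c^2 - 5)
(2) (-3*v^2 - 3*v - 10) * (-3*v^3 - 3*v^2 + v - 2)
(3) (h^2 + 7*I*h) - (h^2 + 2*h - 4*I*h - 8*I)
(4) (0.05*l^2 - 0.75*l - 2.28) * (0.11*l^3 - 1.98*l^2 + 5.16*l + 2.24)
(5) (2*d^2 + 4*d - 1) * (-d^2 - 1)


(1) = -2*c^4 + 4*c^3 - c^2 + 5
(2) = 9*v^5 + 18*v^4 + 36*v^3 + 33*v^2 - 4*v + 20
(3) = -2*h + 11*I*h + 8*I
(4) = 0.0055*l^5 - 0.1815*l^4 + 1.4922*l^3 + 0.7564*l^2 - 13.4448*l - 5.1072
(5) = -2*d^4 - 4*d^3 - d^2 - 4*d + 1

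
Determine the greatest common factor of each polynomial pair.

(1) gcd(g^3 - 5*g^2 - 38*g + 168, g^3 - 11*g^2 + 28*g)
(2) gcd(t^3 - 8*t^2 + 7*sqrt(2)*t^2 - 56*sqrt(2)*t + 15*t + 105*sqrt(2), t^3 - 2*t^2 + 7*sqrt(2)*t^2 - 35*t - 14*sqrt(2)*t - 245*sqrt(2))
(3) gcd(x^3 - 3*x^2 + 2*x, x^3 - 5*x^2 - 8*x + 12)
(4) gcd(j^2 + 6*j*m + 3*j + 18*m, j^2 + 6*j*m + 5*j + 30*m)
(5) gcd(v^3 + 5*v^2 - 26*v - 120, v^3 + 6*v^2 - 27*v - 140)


(1) = gcd((g - 7)*(g - 4)*(g + 6), g*(g - 7)*(g - 4)) = g^2 - 11*g + 28
(2) = t + 7*sqrt(2)
(3) = x - 1
(4) = j + 6*m
(5) = v^2 - v - 20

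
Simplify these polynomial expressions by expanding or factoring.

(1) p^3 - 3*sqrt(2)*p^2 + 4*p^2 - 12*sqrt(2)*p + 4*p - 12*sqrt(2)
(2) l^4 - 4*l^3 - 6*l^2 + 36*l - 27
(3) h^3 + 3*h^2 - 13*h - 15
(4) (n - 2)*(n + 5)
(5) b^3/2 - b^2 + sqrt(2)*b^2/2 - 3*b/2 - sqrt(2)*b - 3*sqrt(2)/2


(1) = (p + 2)^2*(p - 3*sqrt(2))
(2) = (l - 3)^2*(l - 1)*(l + 3)
(3) = (h - 3)*(h + 1)*(h + 5)
(4) = n^2 + 3*n - 10
(5) = (b/2 + sqrt(2)/2)*(b - 3)*(b + 1)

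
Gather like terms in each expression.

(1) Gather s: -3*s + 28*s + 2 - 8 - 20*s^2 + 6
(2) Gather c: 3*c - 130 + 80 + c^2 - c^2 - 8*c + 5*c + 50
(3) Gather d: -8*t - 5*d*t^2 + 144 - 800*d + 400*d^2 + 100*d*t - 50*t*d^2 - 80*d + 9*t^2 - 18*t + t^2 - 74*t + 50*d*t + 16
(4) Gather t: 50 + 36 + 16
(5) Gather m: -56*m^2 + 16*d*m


(1) = -20*s^2 + 25*s
(2) = 0
(3) = d^2*(400 - 50*t) + d*(-5*t^2 + 150*t - 880) + 10*t^2 - 100*t + 160
(4) = 102
(5) = 16*d*m - 56*m^2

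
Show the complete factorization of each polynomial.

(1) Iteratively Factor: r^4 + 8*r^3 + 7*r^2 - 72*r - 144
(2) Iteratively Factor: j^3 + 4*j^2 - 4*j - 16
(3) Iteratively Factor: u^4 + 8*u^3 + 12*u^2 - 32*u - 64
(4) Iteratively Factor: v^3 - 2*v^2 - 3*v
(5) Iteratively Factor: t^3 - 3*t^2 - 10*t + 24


(1) = (r + 4)*(r^3 + 4*r^2 - 9*r - 36) = (r - 3)*(r + 4)*(r^2 + 7*r + 12) = (r - 3)*(r + 4)^2*(r + 3)
(2) = (j + 4)*(j^2 - 4) = (j - 2)*(j + 4)*(j + 2)
(3) = (u + 4)*(u^3 + 4*u^2 - 4*u - 16) = (u + 4)^2*(u^2 - 4) = (u - 2)*(u + 4)^2*(u + 2)
(4) = (v + 1)*(v^2 - 3*v) = v*(v + 1)*(v - 3)
(5) = (t - 4)*(t^2 + t - 6) = (t - 4)*(t + 3)*(t - 2)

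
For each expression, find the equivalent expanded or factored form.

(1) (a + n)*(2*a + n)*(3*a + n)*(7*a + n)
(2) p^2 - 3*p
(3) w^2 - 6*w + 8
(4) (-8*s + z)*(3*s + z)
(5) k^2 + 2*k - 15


(1) = 42*a^4 + 83*a^3*n + 53*a^2*n^2 + 13*a*n^3 + n^4
(2) = p*(p - 3)
(3) = (w - 4)*(w - 2)
(4) = -24*s^2 - 5*s*z + z^2
(5) = (k - 3)*(k + 5)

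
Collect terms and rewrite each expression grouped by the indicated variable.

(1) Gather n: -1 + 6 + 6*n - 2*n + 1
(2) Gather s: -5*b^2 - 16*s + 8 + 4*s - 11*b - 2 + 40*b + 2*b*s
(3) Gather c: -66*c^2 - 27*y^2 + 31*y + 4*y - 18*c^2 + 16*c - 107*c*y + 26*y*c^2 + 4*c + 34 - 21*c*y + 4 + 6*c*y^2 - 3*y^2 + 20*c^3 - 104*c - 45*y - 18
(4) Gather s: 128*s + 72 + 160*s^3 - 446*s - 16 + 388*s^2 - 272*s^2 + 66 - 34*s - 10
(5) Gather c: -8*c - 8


(1) = 4*n + 6
(2) = -5*b^2 + 29*b + s*(2*b - 12) + 6
(3) = 20*c^3 + c^2*(26*y - 84) + c*(6*y^2 - 128*y - 84) - 30*y^2 - 10*y + 20
(4) = 160*s^3 + 116*s^2 - 352*s + 112
(5) = -8*c - 8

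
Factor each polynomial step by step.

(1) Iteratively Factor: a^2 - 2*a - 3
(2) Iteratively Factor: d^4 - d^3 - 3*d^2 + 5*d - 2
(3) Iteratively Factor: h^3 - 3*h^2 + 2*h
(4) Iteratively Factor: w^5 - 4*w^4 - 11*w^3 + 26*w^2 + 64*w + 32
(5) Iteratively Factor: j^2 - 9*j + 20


(1) = (a - 3)*(a + 1)
(2) = (d - 1)*(d^3 - 3*d + 2) = (d - 1)^2*(d^2 + d - 2) = (d - 1)^2*(d + 2)*(d - 1)
(3) = (h - 1)*(h^2 - 2*h) = (h - 2)*(h - 1)*(h)
(4) = (w - 4)*(w^4 - 11*w^2 - 18*w - 8) = (w - 4)*(w + 1)*(w^3 - w^2 - 10*w - 8) = (w - 4)*(w + 1)^2*(w^2 - 2*w - 8) = (w - 4)*(w + 1)^2*(w + 2)*(w - 4)
(5) = (j - 5)*(j - 4)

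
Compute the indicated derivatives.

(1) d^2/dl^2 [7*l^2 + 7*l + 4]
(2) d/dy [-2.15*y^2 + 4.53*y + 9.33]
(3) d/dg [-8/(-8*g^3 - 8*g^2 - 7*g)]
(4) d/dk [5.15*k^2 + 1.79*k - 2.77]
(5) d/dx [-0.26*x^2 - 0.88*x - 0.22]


(1) = 14
(2) = 4.53 - 4.3*y
(3) = 8*(-24*g^2 - 16*g - 7)/(g^2*(8*g^2 + 8*g + 7)^2)
(4) = 10.3*k + 1.79
(5) = -0.52*x - 0.88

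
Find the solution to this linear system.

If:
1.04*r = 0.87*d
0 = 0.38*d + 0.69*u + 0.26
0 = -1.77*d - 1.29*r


Then:
d = 0.00
r = 0.00
u = -0.38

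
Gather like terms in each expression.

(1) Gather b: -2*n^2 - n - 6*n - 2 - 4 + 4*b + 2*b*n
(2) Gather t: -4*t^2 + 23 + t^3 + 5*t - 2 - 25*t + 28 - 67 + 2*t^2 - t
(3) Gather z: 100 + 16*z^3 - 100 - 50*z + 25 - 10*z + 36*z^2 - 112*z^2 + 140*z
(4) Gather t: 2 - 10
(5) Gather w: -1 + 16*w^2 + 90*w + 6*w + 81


(1) = b*(2*n + 4) - 2*n^2 - 7*n - 6
(2) = t^3 - 2*t^2 - 21*t - 18
(3) = 16*z^3 - 76*z^2 + 80*z + 25
(4) = -8
(5) = 16*w^2 + 96*w + 80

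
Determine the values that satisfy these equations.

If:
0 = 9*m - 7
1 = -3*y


Then:
m = 7/9
y = -1/3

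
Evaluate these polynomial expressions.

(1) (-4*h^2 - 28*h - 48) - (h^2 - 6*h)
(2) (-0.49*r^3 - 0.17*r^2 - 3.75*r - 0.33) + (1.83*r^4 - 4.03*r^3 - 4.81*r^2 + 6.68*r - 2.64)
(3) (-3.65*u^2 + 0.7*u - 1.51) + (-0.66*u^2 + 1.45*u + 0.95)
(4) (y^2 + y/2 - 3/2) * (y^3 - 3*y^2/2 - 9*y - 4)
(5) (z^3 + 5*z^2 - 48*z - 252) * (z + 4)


(1) = -5*h^2 - 22*h - 48
(2) = 1.83*r^4 - 4.52*r^3 - 4.98*r^2 + 2.93*r - 2.97
(3) = -4.31*u^2 + 2.15*u - 0.56
(4) = y^5 - y^4 - 45*y^3/4 - 25*y^2/4 + 23*y/2 + 6
(5) = z^4 + 9*z^3 - 28*z^2 - 444*z - 1008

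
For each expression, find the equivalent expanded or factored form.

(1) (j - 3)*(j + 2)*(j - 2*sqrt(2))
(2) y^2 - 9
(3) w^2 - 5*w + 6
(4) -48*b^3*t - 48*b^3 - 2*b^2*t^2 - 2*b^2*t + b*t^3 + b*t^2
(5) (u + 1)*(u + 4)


(1) = j^3 - 2*sqrt(2)*j^2 - j^2 - 6*j + 2*sqrt(2)*j + 12*sqrt(2)
(2) = (y - 3)*(y + 3)
(3) = (w - 3)*(w - 2)
(4) = (-8*b + t)*(6*b + t)*(b*t + b)
(5) = u^2 + 5*u + 4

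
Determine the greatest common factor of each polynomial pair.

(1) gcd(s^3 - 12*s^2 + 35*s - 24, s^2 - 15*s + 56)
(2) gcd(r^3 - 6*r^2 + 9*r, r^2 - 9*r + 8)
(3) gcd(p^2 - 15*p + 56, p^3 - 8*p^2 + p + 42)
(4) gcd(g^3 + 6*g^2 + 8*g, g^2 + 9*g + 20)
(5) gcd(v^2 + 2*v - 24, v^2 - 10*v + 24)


(1) = s - 8
(2) = 1
(3) = p - 7
(4) = gcd(g*(g + 2)*(g + 4), (g + 4)*(g + 5)) = g + 4
(5) = v - 4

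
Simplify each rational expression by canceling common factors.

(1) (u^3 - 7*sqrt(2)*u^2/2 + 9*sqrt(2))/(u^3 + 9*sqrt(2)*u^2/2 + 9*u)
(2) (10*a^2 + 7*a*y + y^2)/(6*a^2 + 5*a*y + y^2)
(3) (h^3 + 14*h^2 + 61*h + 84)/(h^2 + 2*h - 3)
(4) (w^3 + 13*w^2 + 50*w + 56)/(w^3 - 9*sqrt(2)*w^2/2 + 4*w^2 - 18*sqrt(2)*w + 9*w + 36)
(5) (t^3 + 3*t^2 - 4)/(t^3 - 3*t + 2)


(1) = (4*u^3 - 14*sqrt(2)*u^2 + 36*sqrt(2))/(4*u^3 + 18*sqrt(2)*u^2 + 36*u)
(2) = (5*a + y)/(3*a + y)
(3) = (h^2 + 11*h + 28)/(h - 1)
(4) = (2*w^2 + 18*w + 28)/(2*w^2 - 9*sqrt(2)*w + 18)
(5) = (t + 2)/(t - 1)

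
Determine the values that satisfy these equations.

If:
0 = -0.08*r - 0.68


Then:
r = -8.50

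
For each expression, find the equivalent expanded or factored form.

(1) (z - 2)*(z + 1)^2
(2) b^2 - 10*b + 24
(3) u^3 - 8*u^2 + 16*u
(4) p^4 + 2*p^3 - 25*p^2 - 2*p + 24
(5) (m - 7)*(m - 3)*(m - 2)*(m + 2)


(1) = z^3 - 3*z - 2
(2) = (b - 6)*(b - 4)
(3) = u*(u - 4)^2
(4) = (p - 4)*(p - 1)*(p + 1)*(p + 6)
(5) = m^4 - 10*m^3 + 17*m^2 + 40*m - 84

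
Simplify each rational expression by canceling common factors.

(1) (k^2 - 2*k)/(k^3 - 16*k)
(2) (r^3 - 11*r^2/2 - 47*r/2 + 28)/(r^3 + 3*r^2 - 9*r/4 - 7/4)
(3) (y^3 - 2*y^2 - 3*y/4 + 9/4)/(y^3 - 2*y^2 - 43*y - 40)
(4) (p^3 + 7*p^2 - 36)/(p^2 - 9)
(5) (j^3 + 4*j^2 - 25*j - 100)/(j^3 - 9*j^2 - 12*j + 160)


(1) = (k - 2)/(k^2 - 16)
(2) = (2*r - 16)/(2*r + 1)
(3) = (4*y^2 - 12*y + 9)/(4*y^2 - 12*y - 160)
(4) = (p^2 + 4*p - 12)/(p - 3)
(5) = (j + 5)/(j - 8)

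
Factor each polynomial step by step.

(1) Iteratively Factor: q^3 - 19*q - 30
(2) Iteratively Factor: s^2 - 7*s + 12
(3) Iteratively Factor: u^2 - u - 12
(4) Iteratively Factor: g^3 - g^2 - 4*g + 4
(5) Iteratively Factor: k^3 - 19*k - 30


(1) = (q + 2)*(q^2 - 2*q - 15) = (q - 5)*(q + 2)*(q + 3)
(2) = (s - 3)*(s - 4)
(3) = (u + 3)*(u - 4)
(4) = (g - 2)*(g^2 + g - 2) = (g - 2)*(g + 2)*(g - 1)
(5) = (k + 2)*(k^2 - 2*k - 15) = (k - 5)*(k + 2)*(k + 3)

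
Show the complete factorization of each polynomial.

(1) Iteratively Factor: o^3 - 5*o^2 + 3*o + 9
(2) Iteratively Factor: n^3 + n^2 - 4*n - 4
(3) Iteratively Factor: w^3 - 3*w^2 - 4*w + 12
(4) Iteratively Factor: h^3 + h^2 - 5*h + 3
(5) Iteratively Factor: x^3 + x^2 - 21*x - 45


(1) = (o - 3)*(o^2 - 2*o - 3) = (o - 3)*(o + 1)*(o - 3)
(2) = (n - 2)*(n^2 + 3*n + 2) = (n - 2)*(n + 1)*(n + 2)
(3) = (w + 2)*(w^2 - 5*w + 6) = (w - 2)*(w + 2)*(w - 3)
(4) = (h + 3)*(h^2 - 2*h + 1) = (h - 1)*(h + 3)*(h - 1)
(5) = (x - 5)*(x^2 + 6*x + 9) = (x - 5)*(x + 3)*(x + 3)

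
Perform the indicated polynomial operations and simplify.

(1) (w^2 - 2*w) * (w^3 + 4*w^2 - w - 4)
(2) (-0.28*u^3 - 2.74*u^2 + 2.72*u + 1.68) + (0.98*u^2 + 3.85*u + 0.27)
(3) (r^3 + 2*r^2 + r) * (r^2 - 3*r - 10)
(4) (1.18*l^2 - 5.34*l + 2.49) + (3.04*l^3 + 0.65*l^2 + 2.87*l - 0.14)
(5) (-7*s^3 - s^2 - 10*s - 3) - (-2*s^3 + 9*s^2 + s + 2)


(1) = w^5 + 2*w^4 - 9*w^3 - 2*w^2 + 8*w
(2) = -0.28*u^3 - 1.76*u^2 + 6.57*u + 1.95
(3) = r^5 - r^4 - 15*r^3 - 23*r^2 - 10*r
(4) = 3.04*l^3 + 1.83*l^2 - 2.47*l + 2.35
(5) = -5*s^3 - 10*s^2 - 11*s - 5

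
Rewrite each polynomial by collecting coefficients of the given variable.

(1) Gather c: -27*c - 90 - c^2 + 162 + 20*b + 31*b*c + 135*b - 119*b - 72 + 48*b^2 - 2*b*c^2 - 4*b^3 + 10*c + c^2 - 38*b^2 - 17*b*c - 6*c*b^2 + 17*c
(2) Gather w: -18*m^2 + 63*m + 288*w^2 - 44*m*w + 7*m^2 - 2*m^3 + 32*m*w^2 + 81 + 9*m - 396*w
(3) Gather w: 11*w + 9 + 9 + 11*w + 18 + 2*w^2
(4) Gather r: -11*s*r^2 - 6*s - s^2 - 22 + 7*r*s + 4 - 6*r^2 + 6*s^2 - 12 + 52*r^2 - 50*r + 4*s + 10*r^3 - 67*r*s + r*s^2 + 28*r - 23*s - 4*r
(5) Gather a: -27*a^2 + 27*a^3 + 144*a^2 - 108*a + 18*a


(1) = -4*b^3 + 10*b^2 - 2*b*c^2 + 36*b + c*(-6*b^2 + 14*b)
(2) = -2*m^3 - 11*m^2 + 72*m + w^2*(32*m + 288) + w*(-44*m - 396) + 81
(3) = 2*w^2 + 22*w + 36
(4) = 10*r^3 + r^2*(46 - 11*s) + r*(s^2 - 60*s - 26) + 5*s^2 - 25*s - 30
(5) = 27*a^3 + 117*a^2 - 90*a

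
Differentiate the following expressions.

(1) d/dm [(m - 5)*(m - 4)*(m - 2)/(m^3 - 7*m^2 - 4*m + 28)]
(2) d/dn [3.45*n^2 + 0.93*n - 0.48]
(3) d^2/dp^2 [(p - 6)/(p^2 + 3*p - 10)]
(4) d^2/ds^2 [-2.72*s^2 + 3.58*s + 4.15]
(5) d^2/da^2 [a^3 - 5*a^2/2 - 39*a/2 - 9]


(1) = 2*(2*m^2 - 34*m + 113)/(m^4 - 10*m^3 - 3*m^2 + 140*m + 196)
(2) = 6.9*n + 0.93
(3) = 2*(3*(1 - p)*(p^2 + 3*p - 10) + (p - 6)*(2*p + 3)^2)/(p^2 + 3*p - 10)^3
(4) = -5.44000000000000
(5) = 6*a - 5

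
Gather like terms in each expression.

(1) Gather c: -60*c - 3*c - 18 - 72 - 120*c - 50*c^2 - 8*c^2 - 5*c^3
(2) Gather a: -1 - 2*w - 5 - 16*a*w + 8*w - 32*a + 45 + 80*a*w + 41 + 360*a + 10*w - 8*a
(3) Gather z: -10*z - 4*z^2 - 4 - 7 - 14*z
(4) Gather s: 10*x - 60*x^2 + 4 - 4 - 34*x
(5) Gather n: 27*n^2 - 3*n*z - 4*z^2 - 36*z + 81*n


(1) = -5*c^3 - 58*c^2 - 183*c - 90
(2) = a*(64*w + 320) + 16*w + 80
(3) = -4*z^2 - 24*z - 11
(4) = -60*x^2 - 24*x
(5) = 27*n^2 + n*(81 - 3*z) - 4*z^2 - 36*z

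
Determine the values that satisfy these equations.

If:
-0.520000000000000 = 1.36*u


Then:
u = -0.38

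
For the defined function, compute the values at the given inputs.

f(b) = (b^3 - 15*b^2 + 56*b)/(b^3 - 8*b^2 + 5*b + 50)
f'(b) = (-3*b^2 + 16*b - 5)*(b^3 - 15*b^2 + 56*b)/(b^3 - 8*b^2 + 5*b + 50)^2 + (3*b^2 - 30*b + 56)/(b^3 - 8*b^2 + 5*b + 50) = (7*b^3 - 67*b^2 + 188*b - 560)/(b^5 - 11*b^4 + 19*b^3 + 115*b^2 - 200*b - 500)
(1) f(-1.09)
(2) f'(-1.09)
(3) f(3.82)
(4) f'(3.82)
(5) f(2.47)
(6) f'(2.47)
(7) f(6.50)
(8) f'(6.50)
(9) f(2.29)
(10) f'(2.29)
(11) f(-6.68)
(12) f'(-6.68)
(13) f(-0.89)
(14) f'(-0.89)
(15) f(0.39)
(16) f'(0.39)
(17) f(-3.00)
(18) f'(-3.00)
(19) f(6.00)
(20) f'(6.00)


(1) = -2.37
(2) = 4.56
(3) = 6.27
(4) = 7.71
(5) = 2.16
(6) = 1.23
(7) = 0.25
(8) = -1.01
(9) = 1.95
(10) = 1.08
(11) = 2.10
(12) = 0.20
(13) = -1.62
(14) = 3.12
(15) = 0.39
(16) = 0.89
(17) = 5.16
(18) = 3.74
(19) = 1.50
(20) = -5.19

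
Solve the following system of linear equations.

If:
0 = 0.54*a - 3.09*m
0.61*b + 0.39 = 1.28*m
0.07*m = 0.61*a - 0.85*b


Then:
a = -1.90
b = -1.34
m = -0.33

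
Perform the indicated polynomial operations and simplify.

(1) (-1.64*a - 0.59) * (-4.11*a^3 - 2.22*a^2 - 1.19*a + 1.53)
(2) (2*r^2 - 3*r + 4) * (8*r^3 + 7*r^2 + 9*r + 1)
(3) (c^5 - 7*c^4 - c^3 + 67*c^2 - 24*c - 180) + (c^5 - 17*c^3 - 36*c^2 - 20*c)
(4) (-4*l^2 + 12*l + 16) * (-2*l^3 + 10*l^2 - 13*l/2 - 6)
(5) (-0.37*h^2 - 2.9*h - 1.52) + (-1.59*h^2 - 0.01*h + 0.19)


(1) = 6.7404*a^4 + 6.0657*a^3 + 3.2614*a^2 - 1.8071*a - 0.9027
(2) = 16*r^5 - 10*r^4 + 29*r^3 + 3*r^2 + 33*r + 4
(3) = 2*c^5 - 7*c^4 - 18*c^3 + 31*c^2 - 44*c - 180
(4) = 8*l^5 - 64*l^4 + 114*l^3 + 106*l^2 - 176*l - 96
(5) = -1.96*h^2 - 2.91*h - 1.33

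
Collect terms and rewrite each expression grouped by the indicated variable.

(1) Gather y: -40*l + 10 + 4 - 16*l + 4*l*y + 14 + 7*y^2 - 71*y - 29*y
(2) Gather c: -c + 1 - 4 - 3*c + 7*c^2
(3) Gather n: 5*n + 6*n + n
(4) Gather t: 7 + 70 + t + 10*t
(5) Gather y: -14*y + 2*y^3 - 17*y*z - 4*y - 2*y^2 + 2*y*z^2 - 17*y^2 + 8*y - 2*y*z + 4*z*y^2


(1) = -56*l + 7*y^2 + y*(4*l - 100) + 28
(2) = 7*c^2 - 4*c - 3
(3) = 12*n
(4) = 11*t + 77
(5) = 2*y^3 + y^2*(4*z - 19) + y*(2*z^2 - 19*z - 10)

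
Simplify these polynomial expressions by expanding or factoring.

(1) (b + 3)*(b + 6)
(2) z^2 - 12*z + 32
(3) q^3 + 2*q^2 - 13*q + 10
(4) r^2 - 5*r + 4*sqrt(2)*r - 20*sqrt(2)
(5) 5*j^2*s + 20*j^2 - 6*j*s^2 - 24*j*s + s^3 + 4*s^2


(1) = b^2 + 9*b + 18
(2) = (z - 8)*(z - 4)
(3) = (q - 2)*(q - 1)*(q + 5)
(4) = (r - 5)*(r + 4*sqrt(2))
(5) = (-5*j + s)*(-j + s)*(s + 4)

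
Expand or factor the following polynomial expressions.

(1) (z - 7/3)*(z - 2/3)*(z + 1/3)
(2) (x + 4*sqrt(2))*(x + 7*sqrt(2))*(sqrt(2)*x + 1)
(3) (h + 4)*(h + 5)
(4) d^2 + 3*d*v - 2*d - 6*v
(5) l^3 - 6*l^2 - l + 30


(1) = z^3 - 8*z^2/3 + 5*z/9 + 14/27
(2) = sqrt(2)*x^3 + 23*x^2 + 67*sqrt(2)*x + 56
(3) = h^2 + 9*h + 20
(4) = (d - 2)*(d + 3*v)
(5) = (l - 5)*(l - 3)*(l + 2)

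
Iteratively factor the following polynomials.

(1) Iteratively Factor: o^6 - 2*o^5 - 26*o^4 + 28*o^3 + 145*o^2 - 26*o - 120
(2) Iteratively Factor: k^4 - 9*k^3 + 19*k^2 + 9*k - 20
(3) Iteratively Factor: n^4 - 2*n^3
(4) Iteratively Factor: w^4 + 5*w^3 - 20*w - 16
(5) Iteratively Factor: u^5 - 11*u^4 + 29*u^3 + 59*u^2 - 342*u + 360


(1) = (o + 1)*(o^5 - 3*o^4 - 23*o^3 + 51*o^2 + 94*o - 120) = (o - 3)*(o + 1)*(o^4 - 23*o^2 - 18*o + 40) = (o - 3)*(o + 1)*(o + 4)*(o^3 - 4*o^2 - 7*o + 10) = (o - 5)*(o - 3)*(o + 1)*(o + 4)*(o^2 + o - 2) = (o - 5)*(o - 3)*(o - 1)*(o + 1)*(o + 4)*(o + 2)
(2) = (k - 5)*(k^3 - 4*k^2 - k + 4) = (k - 5)*(k - 1)*(k^2 - 3*k - 4) = (k - 5)*(k - 1)*(k + 1)*(k - 4)
(3) = (n)*(n^3 - 2*n^2) = n*(n - 2)*(n^2) = n^2*(n - 2)*(n)
(4) = (w - 2)*(w^3 + 7*w^2 + 14*w + 8) = (w - 2)*(w + 4)*(w^2 + 3*w + 2) = (w - 2)*(w + 2)*(w + 4)*(w + 1)
(5) = (u - 3)*(u^4 - 8*u^3 + 5*u^2 + 74*u - 120) = (u - 3)*(u + 3)*(u^3 - 11*u^2 + 38*u - 40) = (u - 3)*(u - 2)*(u + 3)*(u^2 - 9*u + 20) = (u - 5)*(u - 3)*(u - 2)*(u + 3)*(u - 4)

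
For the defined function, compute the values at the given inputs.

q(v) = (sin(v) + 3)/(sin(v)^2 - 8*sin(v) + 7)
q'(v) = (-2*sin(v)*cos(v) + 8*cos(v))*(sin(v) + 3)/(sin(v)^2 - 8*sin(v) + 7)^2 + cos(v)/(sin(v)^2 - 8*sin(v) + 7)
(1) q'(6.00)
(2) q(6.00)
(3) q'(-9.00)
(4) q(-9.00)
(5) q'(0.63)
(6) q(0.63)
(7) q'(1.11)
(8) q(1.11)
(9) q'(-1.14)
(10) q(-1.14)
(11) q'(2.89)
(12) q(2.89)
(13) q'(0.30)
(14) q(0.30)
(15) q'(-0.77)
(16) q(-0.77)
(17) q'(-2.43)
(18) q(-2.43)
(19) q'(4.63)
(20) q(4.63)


(1) = 0.36
(2) = 0.29
(3) = -0.28
(4) = 0.25
(5) = 3.16
(6) = 1.36
(7) = 27.23
(8) = 6.12
(9) = 0.07
(10) = 0.14
(11) = -1.11
(12) = 0.64
(13) = 1.25
(14) = 0.70
(15) = 0.15
(16) = 0.18
(17) = -0.16
(18) = 0.19
(19) = -0.01
(20) = 0.13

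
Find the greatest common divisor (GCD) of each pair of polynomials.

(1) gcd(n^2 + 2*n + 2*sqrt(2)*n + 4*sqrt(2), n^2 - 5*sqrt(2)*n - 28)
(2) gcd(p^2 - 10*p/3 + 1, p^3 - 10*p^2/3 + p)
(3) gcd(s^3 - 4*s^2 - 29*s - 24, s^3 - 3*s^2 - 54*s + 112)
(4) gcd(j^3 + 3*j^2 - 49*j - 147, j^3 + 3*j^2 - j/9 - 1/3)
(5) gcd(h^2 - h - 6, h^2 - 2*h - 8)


(1) = gcd((n + 2)*(n + 2*sqrt(2)), (n - 7*sqrt(2))*(n + 2*sqrt(2))) = n + 2*sqrt(2)
(2) = p^2 - 10*p/3 + 1
(3) = gcd((s - 8)*(s + 1)*(s + 3), (s - 8)*(s - 2)*(s + 7)) = s - 8
(4) = j + 3
(5) = gcd((h - 3)*(h + 2), (h - 4)*(h + 2)) = h + 2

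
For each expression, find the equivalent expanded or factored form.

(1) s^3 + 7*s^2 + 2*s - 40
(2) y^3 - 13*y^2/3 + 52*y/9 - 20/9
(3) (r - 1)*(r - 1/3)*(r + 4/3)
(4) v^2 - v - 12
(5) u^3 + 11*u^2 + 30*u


(1) = (s - 2)*(s + 4)*(s + 5)
(2) = (y - 2)*(y - 5/3)*(y - 2/3)
(3) = r^3 - 13*r/9 + 4/9
(4) = (v - 4)*(v + 3)
(5) = u*(u + 5)*(u + 6)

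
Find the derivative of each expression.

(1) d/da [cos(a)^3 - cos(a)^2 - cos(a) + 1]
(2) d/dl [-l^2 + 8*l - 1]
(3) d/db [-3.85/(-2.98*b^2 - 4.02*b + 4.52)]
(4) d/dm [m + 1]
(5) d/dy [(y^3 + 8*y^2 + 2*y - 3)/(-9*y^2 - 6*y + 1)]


(1) = (-3*cos(a)^2 + 2*cos(a) + 1)*sin(a)
(2) = 8 - 2*l
(3) = (-22.946*b - 15.477)/(2.98*b^2 + 4.02*b - 4.52)^2
(4) = 1
(5) = (-9*y^4 - 12*y^3 - 27*y^2 - 38*y - 16)/(81*y^4 + 108*y^3 + 18*y^2 - 12*y + 1)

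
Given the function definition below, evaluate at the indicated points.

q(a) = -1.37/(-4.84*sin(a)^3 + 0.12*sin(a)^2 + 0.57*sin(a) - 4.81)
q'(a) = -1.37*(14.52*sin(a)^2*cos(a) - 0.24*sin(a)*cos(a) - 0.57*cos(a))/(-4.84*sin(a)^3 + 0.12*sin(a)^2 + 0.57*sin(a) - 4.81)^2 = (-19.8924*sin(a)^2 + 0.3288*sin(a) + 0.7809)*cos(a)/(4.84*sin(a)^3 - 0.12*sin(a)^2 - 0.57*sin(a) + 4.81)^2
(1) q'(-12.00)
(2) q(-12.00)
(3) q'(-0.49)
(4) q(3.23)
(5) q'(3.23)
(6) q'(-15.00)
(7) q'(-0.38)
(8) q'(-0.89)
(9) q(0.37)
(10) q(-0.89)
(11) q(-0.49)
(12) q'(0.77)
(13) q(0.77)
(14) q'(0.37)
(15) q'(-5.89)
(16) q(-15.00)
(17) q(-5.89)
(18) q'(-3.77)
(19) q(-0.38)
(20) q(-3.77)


(1) = -0.15
(2) = 0.26
(3) = -0.16
(4) = 0.28
(5) = -0.03
(6) = 0.41
(7) = -0.09
(8) = -0.85
(9) = 0.28
(10) = 0.47
(11) = 0.30
(12) = -0.17
(13) = 0.23
(14) = -0.07
(15) = -0.08
(16) = 0.36
(17) = 0.28
(18) = 0.16
(19) = 0.29
(20) = 0.25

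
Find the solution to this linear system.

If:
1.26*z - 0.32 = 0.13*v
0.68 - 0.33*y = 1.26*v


Then:
v = 9.69230769230769*z - 2.46153846153846
y = 11.4592074592075 - 37.006993006993*z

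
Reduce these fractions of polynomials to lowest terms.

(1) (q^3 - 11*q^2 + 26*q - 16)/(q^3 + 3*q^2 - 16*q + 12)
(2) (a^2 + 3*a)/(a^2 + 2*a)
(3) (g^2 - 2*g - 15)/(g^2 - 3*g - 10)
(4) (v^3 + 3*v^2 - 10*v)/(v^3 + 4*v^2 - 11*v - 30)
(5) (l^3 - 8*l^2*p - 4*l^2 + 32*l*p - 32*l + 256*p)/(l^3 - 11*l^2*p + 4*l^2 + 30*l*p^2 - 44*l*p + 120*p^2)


(1) = (q - 8)/(q + 6)
(2) = (a + 3)/(a + 2)
(3) = (g + 3)/(g + 2)
(4) = (v^2 - 2*v)/(v^2 - v - 6)
(5) = (l^2 - 8*l*p - 8*l + 64*p)/(l^2 - 11*l*p + 30*p^2)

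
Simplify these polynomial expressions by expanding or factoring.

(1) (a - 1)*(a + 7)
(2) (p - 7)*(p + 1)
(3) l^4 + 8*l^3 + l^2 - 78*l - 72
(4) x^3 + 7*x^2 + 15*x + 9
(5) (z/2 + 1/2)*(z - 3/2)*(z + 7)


(1) = a^2 + 6*a - 7
(2) = p^2 - 6*p - 7
(3) = (l - 3)*(l + 1)*(l + 4)*(l + 6)
(4) = (x + 1)*(x + 3)^2
(5) = z^3/2 + 13*z^2/4 - 5*z/2 - 21/4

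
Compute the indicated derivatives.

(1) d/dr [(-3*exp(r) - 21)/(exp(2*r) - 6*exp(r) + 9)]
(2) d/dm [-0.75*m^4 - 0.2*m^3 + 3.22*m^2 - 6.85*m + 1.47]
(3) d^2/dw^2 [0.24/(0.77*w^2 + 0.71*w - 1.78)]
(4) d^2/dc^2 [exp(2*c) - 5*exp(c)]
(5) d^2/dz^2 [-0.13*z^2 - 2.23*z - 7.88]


(1) = 3*(exp(r) + 17)*exp(r)/(exp(3*r) - 9*exp(2*r) + 27*exp(r) - 27)
(2) = -3.0*m^3 - 0.6*m^2 + 6.44*m - 6.85
(3) = (-0.284592*w^2 - 0.262416*w + 0.24*(1.54*w + 0.71)*(3.08*w + 1.42) + 0.657888)/(0.77*w^2 + 0.71*w - 1.78)^3
(4) = (4*exp(c) - 5)*exp(c)
(5) = -0.260000000000000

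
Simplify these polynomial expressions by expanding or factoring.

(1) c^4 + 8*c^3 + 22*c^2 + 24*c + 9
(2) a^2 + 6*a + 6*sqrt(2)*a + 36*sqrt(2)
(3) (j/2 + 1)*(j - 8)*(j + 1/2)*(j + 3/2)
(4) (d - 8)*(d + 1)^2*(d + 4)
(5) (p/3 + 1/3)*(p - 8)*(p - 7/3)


(1) = (c + 1)^2*(c + 3)^2
(2) = (a + 6)*(a + 6*sqrt(2))
(3) = j^4/2 - 2*j^3 - 109*j^2/8 - 73*j/4 - 6
(4) = d^4 - 2*d^3 - 39*d^2 - 68*d - 32
(5) = p^3/3 - 28*p^2/9 + 25*p/9 + 56/9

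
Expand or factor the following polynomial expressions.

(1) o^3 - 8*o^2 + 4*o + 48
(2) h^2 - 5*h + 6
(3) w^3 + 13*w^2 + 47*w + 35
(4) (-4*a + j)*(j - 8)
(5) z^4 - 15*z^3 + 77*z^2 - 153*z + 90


(1) = (o - 6)*(o - 4)*(o + 2)
(2) = (h - 3)*(h - 2)
(3) = (w + 1)*(w + 5)*(w + 7)
(4) = -4*a*j + 32*a + j^2 - 8*j
(5) = (z - 6)*(z - 5)*(z - 3)*(z - 1)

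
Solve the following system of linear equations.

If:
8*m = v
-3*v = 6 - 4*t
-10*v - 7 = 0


Then:
m = -7/80
t = 39/40
v = -7/10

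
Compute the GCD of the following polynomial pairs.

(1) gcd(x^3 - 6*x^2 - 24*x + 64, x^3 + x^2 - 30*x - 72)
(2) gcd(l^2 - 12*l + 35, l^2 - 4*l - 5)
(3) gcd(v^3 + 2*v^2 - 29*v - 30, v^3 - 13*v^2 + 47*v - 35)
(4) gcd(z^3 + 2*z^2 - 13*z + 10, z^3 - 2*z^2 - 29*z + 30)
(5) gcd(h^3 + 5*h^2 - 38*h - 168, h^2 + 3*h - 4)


(1) = gcd((x - 8)*(x - 2)*(x + 4), (x - 6)*(x + 3)*(x + 4)) = x + 4
(2) = gcd((l - 7)*(l - 5), (l - 5)*(l + 1)) = l - 5
(3) = gcd((v - 5)*(v + 1)*(v + 6), (v - 7)*(v - 5)*(v - 1)) = v - 5
(4) = gcd((z - 2)*(z - 1)*(z + 5), (z - 6)*(z - 1)*(z + 5)) = z^2 + 4*z - 5
(5) = h + 4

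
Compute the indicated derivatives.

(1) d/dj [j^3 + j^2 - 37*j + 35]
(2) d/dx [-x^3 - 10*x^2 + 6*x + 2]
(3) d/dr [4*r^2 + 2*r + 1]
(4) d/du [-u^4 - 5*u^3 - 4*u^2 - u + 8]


(1) = 3*j^2 + 2*j - 37
(2) = -3*x^2 - 20*x + 6
(3) = 8*r + 2
(4) = -4*u^3 - 15*u^2 - 8*u - 1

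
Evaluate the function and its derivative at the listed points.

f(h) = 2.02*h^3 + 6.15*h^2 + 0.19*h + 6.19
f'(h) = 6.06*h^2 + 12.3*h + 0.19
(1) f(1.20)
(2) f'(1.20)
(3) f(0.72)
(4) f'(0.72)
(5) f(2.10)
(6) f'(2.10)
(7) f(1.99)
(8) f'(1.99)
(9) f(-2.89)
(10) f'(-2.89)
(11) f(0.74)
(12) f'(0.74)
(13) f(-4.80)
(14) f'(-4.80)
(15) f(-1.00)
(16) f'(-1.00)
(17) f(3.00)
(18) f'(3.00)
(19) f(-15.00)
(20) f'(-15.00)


(1) = 18.76
(2) = 23.68
(3) = 10.27
(4) = 12.19
(5) = 52.42
(6) = 52.74
(7) = 46.84
(8) = 48.67
(9) = 8.25
(10) = 15.26
(11) = 10.52
(12) = 12.61
(13) = -76.42
(14) = 80.77
(15) = 10.13
(16) = -6.05
(17) = 116.65
(18) = 91.63
(19) = -5430.41
(20) = 1179.19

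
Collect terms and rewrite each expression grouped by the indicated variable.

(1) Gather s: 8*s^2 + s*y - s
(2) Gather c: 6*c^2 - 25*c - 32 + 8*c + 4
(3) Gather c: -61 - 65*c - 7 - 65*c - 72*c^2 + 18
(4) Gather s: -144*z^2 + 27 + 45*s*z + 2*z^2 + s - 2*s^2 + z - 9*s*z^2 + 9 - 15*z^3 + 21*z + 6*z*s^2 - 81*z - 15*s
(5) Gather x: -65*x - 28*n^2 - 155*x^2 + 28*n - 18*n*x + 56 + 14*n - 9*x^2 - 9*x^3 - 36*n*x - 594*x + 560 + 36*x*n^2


(1) = 8*s^2 + s*(y - 1)
(2) = 6*c^2 - 17*c - 28
(3) = -72*c^2 - 130*c - 50
(4) = s^2*(6*z - 2) + s*(-9*z^2 + 45*z - 14) - 15*z^3 - 142*z^2 - 59*z + 36
(5) = -28*n^2 + 42*n - 9*x^3 - 164*x^2 + x*(36*n^2 - 54*n - 659) + 616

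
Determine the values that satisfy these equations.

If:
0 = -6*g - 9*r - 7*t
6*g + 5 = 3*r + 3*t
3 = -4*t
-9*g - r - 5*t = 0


Then:
No Solution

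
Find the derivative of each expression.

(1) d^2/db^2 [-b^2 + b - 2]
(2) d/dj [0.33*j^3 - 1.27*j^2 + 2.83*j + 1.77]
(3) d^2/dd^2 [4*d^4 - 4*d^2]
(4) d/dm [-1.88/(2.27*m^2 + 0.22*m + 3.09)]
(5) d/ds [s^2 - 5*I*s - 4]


(1) = -2
(2) = 0.99*j^2 - 2.54*j + 2.83
(3) = 48*d^2 - 8
(4) = (8.5352*m + 0.4136)/(2.27*m^2 + 0.22*m + 3.09)^2
(5) = 2*s - 5*I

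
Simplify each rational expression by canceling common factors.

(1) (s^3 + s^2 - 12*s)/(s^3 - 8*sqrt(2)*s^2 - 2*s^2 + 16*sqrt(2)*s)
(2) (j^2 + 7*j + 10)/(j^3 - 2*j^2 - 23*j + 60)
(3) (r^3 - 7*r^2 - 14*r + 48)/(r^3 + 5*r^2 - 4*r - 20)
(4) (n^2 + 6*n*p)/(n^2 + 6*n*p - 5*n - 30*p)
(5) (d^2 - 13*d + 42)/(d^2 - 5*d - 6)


(1) = (s^2 + s - 12)/(s^2 + s*(-8*sqrt(2) - 2) + 16*sqrt(2))
(2) = (j + 2)/(j^2 - 7*j + 12)
(3) = (r^2 - 5*r - 24)/(r^2 + 7*r + 10)
(4) = n/(n - 5)
(5) = (d - 7)/(d + 1)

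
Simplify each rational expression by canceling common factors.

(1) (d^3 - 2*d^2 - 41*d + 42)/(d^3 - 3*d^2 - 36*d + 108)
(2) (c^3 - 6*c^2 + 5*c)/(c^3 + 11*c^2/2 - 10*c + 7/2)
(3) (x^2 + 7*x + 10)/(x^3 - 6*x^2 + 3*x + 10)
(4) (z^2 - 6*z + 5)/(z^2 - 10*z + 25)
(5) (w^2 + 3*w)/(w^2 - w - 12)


(1) = (d^2 - 8*d + 7)/(d^2 - 9*d + 18)
(2) = (2*c^2 - 10*c)/(2*c^2 + 13*c - 7)
(3) = (x^2 + 7*x + 10)/(x^3 - 6*x^2 + 3*x + 10)
(4) = (z - 1)/(z - 5)
(5) = w/(w - 4)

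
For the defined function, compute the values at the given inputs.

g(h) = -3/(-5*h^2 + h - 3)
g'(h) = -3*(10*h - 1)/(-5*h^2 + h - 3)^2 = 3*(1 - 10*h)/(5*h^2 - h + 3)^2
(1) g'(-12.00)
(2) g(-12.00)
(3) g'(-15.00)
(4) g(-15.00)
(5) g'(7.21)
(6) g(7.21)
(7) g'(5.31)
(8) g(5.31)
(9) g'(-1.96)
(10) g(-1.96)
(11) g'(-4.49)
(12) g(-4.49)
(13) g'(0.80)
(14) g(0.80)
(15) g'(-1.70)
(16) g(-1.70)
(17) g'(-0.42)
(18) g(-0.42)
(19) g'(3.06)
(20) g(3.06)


(1) = 0.00
(2) = 0.00
(3) = 0.00
(4) = 0.00
(5) = -0.00
(6) = 0.01
(7) = -0.01
(8) = 0.02
(9) = 0.11
(10) = 0.12
(11) = 0.01
(12) = 0.03
(13) = -0.72
(14) = 0.56
(15) = 0.15
(16) = 0.16
(17) = 0.84
(18) = 0.70
(19) = -0.04
(20) = 0.06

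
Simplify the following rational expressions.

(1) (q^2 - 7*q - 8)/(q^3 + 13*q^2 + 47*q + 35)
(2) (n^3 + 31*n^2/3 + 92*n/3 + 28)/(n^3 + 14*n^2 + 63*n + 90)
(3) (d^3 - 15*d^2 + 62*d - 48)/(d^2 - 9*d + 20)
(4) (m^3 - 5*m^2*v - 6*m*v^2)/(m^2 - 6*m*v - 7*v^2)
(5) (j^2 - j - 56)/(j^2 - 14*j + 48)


(1) = (q - 8)/(q^2 + 12*q + 35)
(2) = (3*n^2 + 13*n + 14)/(3*n^2 + 24*n + 45)
(3) = (d^3 - 15*d^2 + 62*d - 48)/(d^2 - 9*d + 20)
(4) = (-m^2 + 6*m*v)/(-m + 7*v)
(5) = (j + 7)/(j - 6)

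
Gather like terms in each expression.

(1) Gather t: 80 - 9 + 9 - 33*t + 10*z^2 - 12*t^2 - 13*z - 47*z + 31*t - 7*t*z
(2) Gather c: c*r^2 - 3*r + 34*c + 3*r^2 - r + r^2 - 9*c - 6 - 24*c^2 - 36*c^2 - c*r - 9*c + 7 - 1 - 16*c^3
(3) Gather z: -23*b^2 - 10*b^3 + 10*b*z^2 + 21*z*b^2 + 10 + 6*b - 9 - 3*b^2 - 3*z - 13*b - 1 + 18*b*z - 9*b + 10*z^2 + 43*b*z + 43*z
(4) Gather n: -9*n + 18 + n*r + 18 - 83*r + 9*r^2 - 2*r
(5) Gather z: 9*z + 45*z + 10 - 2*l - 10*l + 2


(1) = -12*t^2 + t*(-7*z - 2) + 10*z^2 - 60*z + 80
(2) = -16*c^3 - 60*c^2 + c*(r^2 - r + 16) + 4*r^2 - 4*r
(3) = -10*b^3 - 26*b^2 - 16*b + z^2*(10*b + 10) + z*(21*b^2 + 61*b + 40)
(4) = n*(r - 9) + 9*r^2 - 85*r + 36
(5) = -12*l + 54*z + 12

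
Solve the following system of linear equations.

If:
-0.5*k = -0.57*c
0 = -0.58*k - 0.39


Then:
c = -0.59
k = -0.67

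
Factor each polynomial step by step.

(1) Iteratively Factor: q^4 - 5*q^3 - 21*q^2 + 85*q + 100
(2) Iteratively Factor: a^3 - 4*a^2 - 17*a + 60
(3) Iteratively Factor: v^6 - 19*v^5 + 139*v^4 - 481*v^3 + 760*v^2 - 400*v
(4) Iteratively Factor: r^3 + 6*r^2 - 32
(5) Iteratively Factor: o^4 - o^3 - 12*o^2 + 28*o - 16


(1) = (q + 1)*(q^3 - 6*q^2 - 15*q + 100) = (q - 5)*(q + 1)*(q^2 - q - 20) = (q - 5)^2*(q + 1)*(q + 4)
(2) = (a + 4)*(a^2 - 8*a + 15) = (a - 3)*(a + 4)*(a - 5)
(3) = (v - 4)*(v^5 - 15*v^4 + 79*v^3 - 165*v^2 + 100*v) = v*(v - 4)*(v^4 - 15*v^3 + 79*v^2 - 165*v + 100) = v*(v - 4)*(v - 1)*(v^3 - 14*v^2 + 65*v - 100) = v*(v - 5)*(v - 4)*(v - 1)*(v^2 - 9*v + 20) = v*(v - 5)*(v - 4)^2*(v - 1)*(v - 5)
(4) = (r - 2)*(r^2 + 8*r + 16) = (r - 2)*(r + 4)*(r + 4)
(5) = (o - 2)*(o^3 + o^2 - 10*o + 8) = (o - 2)*(o - 1)*(o^2 + 2*o - 8) = (o - 2)^2*(o - 1)*(o + 4)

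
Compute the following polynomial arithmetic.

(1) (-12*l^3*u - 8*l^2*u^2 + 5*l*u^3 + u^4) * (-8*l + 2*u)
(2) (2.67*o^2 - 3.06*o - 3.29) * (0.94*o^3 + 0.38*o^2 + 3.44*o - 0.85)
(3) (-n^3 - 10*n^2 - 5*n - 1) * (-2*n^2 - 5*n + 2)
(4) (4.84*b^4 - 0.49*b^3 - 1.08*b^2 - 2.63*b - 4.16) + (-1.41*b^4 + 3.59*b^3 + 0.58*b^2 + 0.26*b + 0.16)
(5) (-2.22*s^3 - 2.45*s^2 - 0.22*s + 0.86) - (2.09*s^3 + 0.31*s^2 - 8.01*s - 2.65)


(1) = 96*l^4*u + 40*l^3*u^2 - 56*l^2*u^3 + 2*l*u^4 + 2*u^5
(2) = 2.5098*o^5 - 1.8618*o^4 + 4.9294*o^3 - 14.0461*o^2 - 8.7166*o + 2.7965
(3) = 2*n^5 + 25*n^4 + 58*n^3 + 7*n^2 - 5*n - 2
(4) = 3.43*b^4 + 3.1*b^3 - 0.5*b^2 - 2.37*b - 4.0
(5) = -4.31*s^3 - 2.76*s^2 + 7.79*s + 3.51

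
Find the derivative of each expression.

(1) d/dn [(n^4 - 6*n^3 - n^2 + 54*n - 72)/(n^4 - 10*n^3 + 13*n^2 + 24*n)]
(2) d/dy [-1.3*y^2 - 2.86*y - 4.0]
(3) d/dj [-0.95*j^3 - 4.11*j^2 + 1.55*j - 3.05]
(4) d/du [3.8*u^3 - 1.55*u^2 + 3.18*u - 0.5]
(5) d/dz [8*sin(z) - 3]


(1) = 2*(-2*n^4 + 2*n^3 - 59*n^2 + 168*n + 96)/(n^2*(n^4 - 14*n^3 + 33*n^2 + 112*n + 64))
(2) = -2.6*y - 2.86
(3) = -2.85*j^2 - 8.22*j + 1.55
(4) = 11.4*u^2 - 3.1*u + 3.18
(5) = 8*cos(z)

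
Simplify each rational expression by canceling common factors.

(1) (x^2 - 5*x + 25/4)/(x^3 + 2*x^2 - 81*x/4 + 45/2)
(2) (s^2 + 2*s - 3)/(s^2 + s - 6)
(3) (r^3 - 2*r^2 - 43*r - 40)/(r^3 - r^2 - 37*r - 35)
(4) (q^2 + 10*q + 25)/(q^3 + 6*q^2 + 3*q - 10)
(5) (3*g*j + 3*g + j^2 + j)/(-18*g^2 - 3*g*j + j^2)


(1) = (2*x - 5)/(2*x^2 + 9*x - 18)
(2) = (s - 1)/(s - 2)
(3) = (r - 8)/(r - 7)
(4) = (q + 5)/(q^2 + q - 2)
(5) = (-j - 1)/(6*g - j)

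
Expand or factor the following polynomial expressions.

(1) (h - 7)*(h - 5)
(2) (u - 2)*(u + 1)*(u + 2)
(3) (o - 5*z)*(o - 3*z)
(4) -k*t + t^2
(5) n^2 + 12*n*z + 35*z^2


(1) = h^2 - 12*h + 35
(2) = u^3 + u^2 - 4*u - 4
(3) = o^2 - 8*o*z + 15*z^2
(4) = t*(-k + t)
(5) = (n + 5*z)*(n + 7*z)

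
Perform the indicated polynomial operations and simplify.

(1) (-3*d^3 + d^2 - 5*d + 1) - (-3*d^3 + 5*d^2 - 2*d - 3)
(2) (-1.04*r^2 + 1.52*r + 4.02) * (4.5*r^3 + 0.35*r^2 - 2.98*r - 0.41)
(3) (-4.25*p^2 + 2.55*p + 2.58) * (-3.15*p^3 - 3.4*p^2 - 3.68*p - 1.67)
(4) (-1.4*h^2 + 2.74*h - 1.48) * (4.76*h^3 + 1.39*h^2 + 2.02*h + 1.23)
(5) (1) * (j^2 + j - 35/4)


(1) = -4*d^2 - 3*d + 4
(2) = -4.68*r^5 + 6.476*r^4 + 21.7212*r^3 - 2.6962*r^2 - 12.6028*r - 1.6482
(3) = 13.3875*p^5 + 6.4175*p^4 - 1.157*p^3 - 11.0585*p^2 - 13.7529*p - 4.3086
(4) = -6.664*h^5 + 11.0964*h^4 - 6.0642*h^3 + 1.7556*h^2 + 0.3806*h - 1.8204
(5) = j^2 + j - 35/4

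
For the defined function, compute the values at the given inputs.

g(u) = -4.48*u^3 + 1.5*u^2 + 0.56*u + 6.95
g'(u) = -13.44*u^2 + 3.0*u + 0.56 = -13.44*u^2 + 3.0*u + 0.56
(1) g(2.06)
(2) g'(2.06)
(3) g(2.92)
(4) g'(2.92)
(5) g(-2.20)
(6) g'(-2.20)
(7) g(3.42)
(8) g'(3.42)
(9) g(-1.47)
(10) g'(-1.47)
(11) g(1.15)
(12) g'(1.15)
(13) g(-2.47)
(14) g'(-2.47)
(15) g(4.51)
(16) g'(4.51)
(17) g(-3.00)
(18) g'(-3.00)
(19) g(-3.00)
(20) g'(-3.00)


(1) = -24.69
(2) = -50.29
(3) = -90.16
(4) = -105.27
(5) = 60.68
(6) = -71.09
(7) = -152.80
(8) = -146.38
(9) = 23.60
(10) = -32.89
(11) = 2.76
(12) = -13.76
(13) = 82.23
(14) = -88.85
(15) = -370.98
(16) = -259.28
(17) = 139.73
(18) = -129.40
(19) = 139.73
(20) = -129.40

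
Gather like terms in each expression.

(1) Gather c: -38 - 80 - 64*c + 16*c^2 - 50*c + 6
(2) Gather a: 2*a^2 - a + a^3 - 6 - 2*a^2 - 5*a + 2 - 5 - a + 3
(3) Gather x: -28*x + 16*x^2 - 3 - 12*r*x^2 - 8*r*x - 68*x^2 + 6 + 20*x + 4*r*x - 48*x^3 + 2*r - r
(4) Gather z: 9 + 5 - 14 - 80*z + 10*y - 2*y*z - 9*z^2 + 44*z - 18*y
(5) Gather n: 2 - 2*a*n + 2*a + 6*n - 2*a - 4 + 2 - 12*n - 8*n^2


(1) = 16*c^2 - 114*c - 112
(2) = a^3 - 7*a - 6
(3) = r - 48*x^3 + x^2*(-12*r - 52) + x*(-4*r - 8) + 3
(4) = -8*y - 9*z^2 + z*(-2*y - 36)
(5) = -8*n^2 + n*(-2*a - 6)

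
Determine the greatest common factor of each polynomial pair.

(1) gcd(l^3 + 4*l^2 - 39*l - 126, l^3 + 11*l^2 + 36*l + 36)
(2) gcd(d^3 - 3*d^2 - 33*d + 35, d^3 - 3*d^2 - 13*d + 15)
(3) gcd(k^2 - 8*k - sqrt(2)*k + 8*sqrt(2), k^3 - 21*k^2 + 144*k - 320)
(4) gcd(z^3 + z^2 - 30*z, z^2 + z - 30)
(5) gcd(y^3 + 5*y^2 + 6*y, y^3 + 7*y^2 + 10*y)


(1) = l + 3
(2) = gcd((d - 7)*(d - 1)*(d + 5), (d - 5)*(d - 1)*(d + 3)) = d - 1
(3) = k - 8
(4) = gcd(z*(z - 5)*(z + 6), (z - 5)*(z + 6)) = z^2 + z - 30
(5) = gcd(y*(y + 2)*(y + 3), y*(y + 2)*(y + 5)) = y^2 + 2*y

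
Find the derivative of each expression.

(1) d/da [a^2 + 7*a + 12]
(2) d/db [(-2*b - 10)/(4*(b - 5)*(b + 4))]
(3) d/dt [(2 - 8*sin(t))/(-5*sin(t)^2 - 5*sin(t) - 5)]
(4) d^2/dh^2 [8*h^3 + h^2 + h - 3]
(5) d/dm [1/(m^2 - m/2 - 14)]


(1) = 2*a + 7
(2) = (b^2 + 10*b + 15)/(2*(b^4 - 2*b^3 - 39*b^2 + 40*b + 400))
(3) = 2*(-4*sin(t)^2 + 2*sin(t) + 5)*cos(t)/(5*(sin(t)^2 + sin(t) + 1)^2)
(4) = 48*h + 2
(5) = 2*(1 - 4*m)/(-2*m^2 + m + 28)^2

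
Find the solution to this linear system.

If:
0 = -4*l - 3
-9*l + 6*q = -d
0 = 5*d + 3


Then:
d = -3/5
l = -3/4
q = -41/40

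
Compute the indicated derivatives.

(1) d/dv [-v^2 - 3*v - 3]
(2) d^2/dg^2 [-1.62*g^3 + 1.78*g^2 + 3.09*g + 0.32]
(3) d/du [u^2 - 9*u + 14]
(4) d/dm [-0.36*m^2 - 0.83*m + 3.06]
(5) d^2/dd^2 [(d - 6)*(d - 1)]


(1) = -2*v - 3
(2) = 3.56 - 9.72*g
(3) = 2*u - 9
(4) = -0.72*m - 0.83
(5) = 2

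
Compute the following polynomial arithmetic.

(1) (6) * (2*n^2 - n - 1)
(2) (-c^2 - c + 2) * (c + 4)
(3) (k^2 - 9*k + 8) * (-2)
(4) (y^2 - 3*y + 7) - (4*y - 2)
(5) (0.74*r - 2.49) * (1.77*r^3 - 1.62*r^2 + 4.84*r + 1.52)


(1) = 12*n^2 - 6*n - 6
(2) = -c^3 - 5*c^2 - 2*c + 8
(3) = -2*k^2 + 18*k - 16
(4) = y^2 - 7*y + 9
(5) = 1.3098*r^4 - 5.6061*r^3 + 7.6154*r^2 - 10.9268*r - 3.7848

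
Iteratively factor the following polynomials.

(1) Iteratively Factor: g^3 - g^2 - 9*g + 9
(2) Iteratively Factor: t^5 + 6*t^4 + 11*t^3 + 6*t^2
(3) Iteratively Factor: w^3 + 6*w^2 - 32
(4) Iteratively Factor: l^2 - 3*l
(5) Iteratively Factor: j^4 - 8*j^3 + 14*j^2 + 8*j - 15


(1) = (g + 3)*(g^2 - 4*g + 3) = (g - 1)*(g + 3)*(g - 3)
(2) = (t)*(t^4 + 6*t^3 + 11*t^2 + 6*t) = t*(t + 2)*(t^3 + 4*t^2 + 3*t) = t^2*(t + 2)*(t^2 + 4*t + 3) = t^2*(t + 2)*(t + 3)*(t + 1)
(3) = (w - 2)*(w^2 + 8*w + 16) = (w - 2)*(w + 4)*(w + 4)
(4) = (l)*(l - 3)
(5) = (j + 1)*(j^3 - 9*j^2 + 23*j - 15) = (j - 3)*(j + 1)*(j^2 - 6*j + 5) = (j - 3)*(j - 1)*(j + 1)*(j - 5)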